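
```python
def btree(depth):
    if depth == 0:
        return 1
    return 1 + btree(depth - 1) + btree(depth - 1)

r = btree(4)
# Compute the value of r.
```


btree(4)
= 1 + btree(3) + btree(3)
= 1 + 2 * btree(3)
btree(k) = 2^(k+1) - 1
btree(0) = 1
btree(1) = 3
btree(2) = 7
btree(3) = 15
btree(4) = 31
btree(4) = 2^5 - 1 = 31


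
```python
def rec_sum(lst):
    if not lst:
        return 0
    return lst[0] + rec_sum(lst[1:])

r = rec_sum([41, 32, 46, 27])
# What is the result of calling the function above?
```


rec_sum([41, 32, 46, 27])
= 41 + rec_sum([32, 46, 27])
= 41 + 32 + rec_sum([46, 27])
= 41 + 32 + 46 + rec_sum([27])
= 41 + 32 + 46 + 27 + rec_sum([])
= 41 + 32 + 46 + 27 + 0
= 146


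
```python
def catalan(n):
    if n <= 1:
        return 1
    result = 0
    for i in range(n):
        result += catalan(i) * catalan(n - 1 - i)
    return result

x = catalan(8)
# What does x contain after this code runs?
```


catalan(8)
= sum of catalan(i) * catalan(8-1-i) for i in 0..7
First compute sub-values bottom-up:
  catalan(0) = 1, catalan(1) = 1
  catalan(2) = 1*1 + 1*1 = 2
  catalan(3) = 1*2 + 1*1 + 2*1 = 5
  catalan(4) = 1*5 + 1*2 + 2*1 + 5*1 = 14
  catalan(5) = 1*14 + 1*5 + 2*2 + 5*1 + 14*1 = 42
  catalan(6) = 1*42 + 1*14 + 2*5 + 5*2 + 14*1 + 42*1 = 132
  catalan(7) = 1*132 + 1*42 + 2*14 + 5*5 + 14*2 + 42*1 + 132*1 = 429
Now catalan(8):
  catalan(0)*catalan(7) = 1*429 = 429
  catalan(1)*catalan(6) = 1*132 = 132
  catalan(2)*catalan(5) = 2*42 = 84
  catalan(3)*catalan(4) = 5*14 = 70
  catalan(4)*catalan(3) = 14*5 = 70
  catalan(5)*catalan(2) = 42*2 = 84
  catalan(6)*catalan(1) = 132*1 = 132
  catalan(7)*catalan(0) = 429*1 = 429
= 429 + 132 + 84 + 70 + 70 + 84 + 132 + 429
= 1430


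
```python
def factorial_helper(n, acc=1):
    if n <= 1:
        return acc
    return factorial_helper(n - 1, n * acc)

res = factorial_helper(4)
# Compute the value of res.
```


factorial_helper(4, 1)
= factorial_helper(3, 4 * 1) = factorial_helper(3, 4)
= factorial_helper(2, 3 * 4) = factorial_helper(2, 12)
= factorial_helper(1, 2 * 12) = factorial_helper(1, 24)
n <= 1, return acc = 24


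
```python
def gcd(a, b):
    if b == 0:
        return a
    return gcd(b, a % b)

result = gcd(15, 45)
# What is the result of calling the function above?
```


gcd(15, 45)
= gcd(45, 15 % 45) = gcd(45, 15)
= gcd(15, 45 % 15) = gcd(15, 0)
b == 0, return a = 15


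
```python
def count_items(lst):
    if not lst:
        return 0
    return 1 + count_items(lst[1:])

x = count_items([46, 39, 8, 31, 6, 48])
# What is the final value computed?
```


count_items([46, 39, 8, 31, 6, 48])
= 1 + count_items([39, 8, 31, 6, 48])
= 1 + 1 + count_items([8, 31, 6, 48])
= 1 + 1 + 1 + count_items([31, 6, 48])
= 1 + 1 + 1 + 1 + count_items([6, 48])
= 1 + 1 + 1 + 1 + 1 + count_items([48])
= 1 + 1 + 1 + 1 + 1 + 1 + count_items([])
= 1 + 1 + 1 + 1 + 1 + 1 + 0
= 6


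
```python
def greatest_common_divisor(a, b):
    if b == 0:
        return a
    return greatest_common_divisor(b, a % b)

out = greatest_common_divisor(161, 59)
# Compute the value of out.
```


greatest_common_divisor(161, 59)
= greatest_common_divisor(59, 161 % 59) = greatest_common_divisor(59, 43)
= greatest_common_divisor(43, 59 % 43) = greatest_common_divisor(43, 16)
= greatest_common_divisor(16, 43 % 16) = greatest_common_divisor(16, 11)
= greatest_common_divisor(11, 16 % 11) = greatest_common_divisor(11, 5)
= greatest_common_divisor(5, 11 % 5) = greatest_common_divisor(5, 1)
= greatest_common_divisor(1, 5 % 1) = greatest_common_divisor(1, 0)
b == 0, return a = 1


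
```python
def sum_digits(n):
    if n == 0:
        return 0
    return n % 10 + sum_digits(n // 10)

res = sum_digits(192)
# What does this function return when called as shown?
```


sum_digits(192)
= 2 + sum_digits(19)
= 2 + 9 + sum_digits(1)
= 2 + 9 + 1 + sum_digits(0)
= 2 + 9 + 1 + 0
= 12


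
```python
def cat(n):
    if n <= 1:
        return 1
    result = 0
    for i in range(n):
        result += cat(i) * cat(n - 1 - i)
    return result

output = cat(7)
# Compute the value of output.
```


cat(7)
= sum of cat(i) * cat(7-1-i) for i in 0..6
First compute sub-values bottom-up:
  cat(0) = 1, cat(1) = 1
  cat(2) = 1*1 + 1*1 = 2
  cat(3) = 1*2 + 1*1 + 2*1 = 5
  cat(4) = 1*5 + 1*2 + 2*1 + 5*1 = 14
  cat(5) = 1*14 + 1*5 + 2*2 + 5*1 + 14*1 = 42
  cat(6) = 1*42 + 1*14 + 2*5 + 5*2 + 14*1 + 42*1 = 132
Now cat(7):
  cat(0)*cat(6) = 1*132 = 132
  cat(1)*cat(5) = 1*42 = 42
  cat(2)*cat(4) = 2*14 = 28
  cat(3)*cat(3) = 5*5 = 25
  cat(4)*cat(2) = 14*2 = 28
  cat(5)*cat(1) = 42*1 = 42
  cat(6)*cat(0) = 132*1 = 132
= 132 + 42 + 28 + 25 + 28 + 42 + 132
= 429


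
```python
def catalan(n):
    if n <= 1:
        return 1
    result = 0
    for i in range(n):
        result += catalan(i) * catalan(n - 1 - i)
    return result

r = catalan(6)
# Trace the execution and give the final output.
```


catalan(6)
= sum of catalan(i) * catalan(6-1-i) for i in 0..5
First compute sub-values bottom-up:
  catalan(0) = 1, catalan(1) = 1
  catalan(2) = 1*1 + 1*1 = 2
  catalan(3) = 1*2 + 1*1 + 2*1 = 5
  catalan(4) = 1*5 + 1*2 + 2*1 + 5*1 = 14
  catalan(5) = 1*14 + 1*5 + 2*2 + 5*1 + 14*1 = 42
Now catalan(6):
  catalan(0)*catalan(5) = 1*42 = 42
  catalan(1)*catalan(4) = 1*14 = 14
  catalan(2)*catalan(3) = 2*5 = 10
  catalan(3)*catalan(2) = 5*2 = 10
  catalan(4)*catalan(1) = 14*1 = 14
  catalan(5)*catalan(0) = 42*1 = 42
= 42 + 14 + 10 + 10 + 14 + 42
= 132


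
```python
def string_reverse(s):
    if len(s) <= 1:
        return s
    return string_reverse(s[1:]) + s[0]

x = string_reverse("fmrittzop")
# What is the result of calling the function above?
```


string_reverse("fmrittzop")
= string_reverse("mrittzop") + "f"
= string_reverse("rittzop") + "m" + "f"
= string_reverse("ittzop") + "r" + "m" + "f"
= string_reverse("ttzop") + "i" + "r" + "m" + "f"
= string_reverse("tzop") + "t" + "i" + "r" + "m" + "f"
= string_reverse("zop") + "t" + "t" + "i" + "r" + "m" + "f"
= string_reverse("op") + "z" + "t" + "t" + "i" + "r" + "m" + "f"
= string_reverse("p") + "o" + "z" + "t" + "t" + "i" + "r" + "m" + "f"
= "p" + "o" + "z" + "t" + "t" + "i" + "r" + "m" + "f"
= "pozttirmf"


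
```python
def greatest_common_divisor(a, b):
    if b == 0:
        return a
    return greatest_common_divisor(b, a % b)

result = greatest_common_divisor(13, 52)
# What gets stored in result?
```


greatest_common_divisor(13, 52)
= greatest_common_divisor(52, 13 % 52) = greatest_common_divisor(52, 13)
= greatest_common_divisor(13, 52 % 13) = greatest_common_divisor(13, 0)
b == 0, return a = 13


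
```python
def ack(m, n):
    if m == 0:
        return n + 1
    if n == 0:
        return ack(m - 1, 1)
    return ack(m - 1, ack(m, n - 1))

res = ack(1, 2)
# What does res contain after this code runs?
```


ack(1, 2)
= ack(0, ack(1, 1))
First compute ack(1, 1) = 3
= ack(0, 3)
= 4


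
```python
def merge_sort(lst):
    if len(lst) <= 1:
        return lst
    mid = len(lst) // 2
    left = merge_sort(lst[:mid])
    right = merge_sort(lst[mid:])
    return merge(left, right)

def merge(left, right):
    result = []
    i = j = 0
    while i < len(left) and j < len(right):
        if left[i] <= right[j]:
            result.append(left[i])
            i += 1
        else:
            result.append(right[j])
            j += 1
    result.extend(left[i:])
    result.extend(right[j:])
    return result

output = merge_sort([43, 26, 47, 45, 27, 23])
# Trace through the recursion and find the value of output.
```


merge_sort([43, 26, 47, 45, 27, 23])
Split into [43, 26, 47] and [45, 27, 23]
Left sorted: [26, 43, 47]
Right sorted: [23, 27, 45]
Merge [26, 43, 47] and [23, 27, 45]
= [23, 26, 27, 43, 45, 47]


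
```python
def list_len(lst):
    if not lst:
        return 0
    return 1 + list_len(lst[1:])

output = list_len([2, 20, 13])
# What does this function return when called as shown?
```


list_len([2, 20, 13])
= 1 + list_len([20, 13])
= 1 + 1 + list_len([13])
= 1 + 1 + 1 + list_len([])
= 1 + 1 + 1 + 0
= 3


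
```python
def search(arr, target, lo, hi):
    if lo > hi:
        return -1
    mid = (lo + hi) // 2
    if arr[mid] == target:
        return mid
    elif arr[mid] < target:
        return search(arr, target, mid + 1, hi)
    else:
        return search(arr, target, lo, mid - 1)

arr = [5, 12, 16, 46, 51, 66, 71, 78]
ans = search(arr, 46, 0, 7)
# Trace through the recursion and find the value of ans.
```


search(arr, 46, 0, 7)
lo=0, hi=7, mid=3, arr[mid]=46
arr[3] == 46, found at index 3
= 3


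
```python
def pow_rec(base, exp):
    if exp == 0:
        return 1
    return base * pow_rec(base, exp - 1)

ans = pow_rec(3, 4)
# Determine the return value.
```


pow_rec(3, 4)
= 3 * pow_rec(3, 3)
= 3 * 3 * pow_rec(3, 2)
= 3 * 3 * 3 * pow_rec(3, 1)
= 3 * 3 * 3 * 3 * pow_rec(3, 0)
= 3 * 3 * 3 * 3 * 1
= 81


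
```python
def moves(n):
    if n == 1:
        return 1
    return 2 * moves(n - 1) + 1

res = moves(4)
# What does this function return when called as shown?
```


moves(4)
= 2 * moves(3) + 1
= 2 * (2 * moves(2) + 1) + 1
= 2 * (2 * (2 * moves(1) + 1) + 1) + 1
Now compute bottom-up:
moves(1) = 1
moves(2) = 2 * 1 + 1 = 3
moves(3) = 2 * 3 + 1 = 7
moves(4) = 2 * 7 + 1 = 15
= 15


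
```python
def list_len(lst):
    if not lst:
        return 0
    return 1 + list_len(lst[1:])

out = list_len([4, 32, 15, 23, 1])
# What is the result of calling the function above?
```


list_len([4, 32, 15, 23, 1])
= 1 + list_len([32, 15, 23, 1])
= 1 + 1 + list_len([15, 23, 1])
= 1 + 1 + 1 + list_len([23, 1])
= 1 + 1 + 1 + 1 + list_len([1])
= 1 + 1 + 1 + 1 + 1 + list_len([])
= 1 + 1 + 1 + 1 + 1 + 0
= 5


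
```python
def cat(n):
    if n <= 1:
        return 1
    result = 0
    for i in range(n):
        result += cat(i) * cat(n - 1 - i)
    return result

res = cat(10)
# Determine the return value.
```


cat(10)
= sum of cat(i) * cat(10-1-i) for i in 0..9
First compute sub-values bottom-up:
  cat(0) = 1, cat(1) = 1
  cat(2) = 1*1 + 1*1 = 2
  cat(3) = 1*2 + 1*1 + 2*1 = 5
  cat(4) = 1*5 + 1*2 + 2*1 + 5*1 = 14
  cat(5) = 1*14 + 1*5 + 2*2 + 5*1 + 14*1 = 42
  cat(6) = 1*42 + 1*14 + 2*5 + 5*2 + 14*1 + 42*1 = 132
  cat(7) = 1*132 + 1*42 + 2*14 + 5*5 + 14*2 + 42*1 + 132*1 = 429
  cat(8) = 1*429 + 1*132 + 2*42 + 5*14 + 14*5 + 42*2 + 132*1 + 429*1 = 1430
  cat(9) = 1*1430 + 1*429 + 2*132 + 5*42 + 14*14 + 42*5 + 132*2 + 429*1 + 1430*1 = 4862
Now cat(10):
  cat(0)*cat(9) = 1*4862 = 4862
  cat(1)*cat(8) = 1*1430 = 1430
  cat(2)*cat(7) = 2*429 = 858
  cat(3)*cat(6) = 5*132 = 660
  cat(4)*cat(5) = 14*42 = 588
  cat(5)*cat(4) = 42*14 = 588
  cat(6)*cat(3) = 132*5 = 660
  cat(7)*cat(2) = 429*2 = 858
  cat(8)*cat(1) = 1430*1 = 1430
  cat(9)*cat(0) = 4862*1 = 4862
= 4862 + 1430 + 858 + 660 + 588 + 588 + 660 + 858 + 1430 + 4862
= 16796


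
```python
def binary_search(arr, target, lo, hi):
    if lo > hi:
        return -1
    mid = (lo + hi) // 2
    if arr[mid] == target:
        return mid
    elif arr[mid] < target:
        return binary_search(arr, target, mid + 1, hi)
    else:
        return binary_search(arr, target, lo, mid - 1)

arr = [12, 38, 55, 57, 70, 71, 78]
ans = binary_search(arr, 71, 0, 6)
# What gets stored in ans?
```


binary_search(arr, 71, 0, 6)
lo=0, hi=6, mid=3, arr[mid]=57
57 < 71, search right half
lo=4, hi=6, mid=5, arr[mid]=71
arr[5] == 71, found at index 5
= 5


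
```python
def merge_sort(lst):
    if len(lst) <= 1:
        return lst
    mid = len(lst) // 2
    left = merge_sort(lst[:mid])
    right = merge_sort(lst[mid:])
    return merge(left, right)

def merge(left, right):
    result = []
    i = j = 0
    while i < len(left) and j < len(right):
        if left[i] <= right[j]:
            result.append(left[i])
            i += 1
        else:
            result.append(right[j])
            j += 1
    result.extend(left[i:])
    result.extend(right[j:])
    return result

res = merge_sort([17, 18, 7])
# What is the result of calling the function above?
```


merge_sort([17, 18, 7])
Split into [17] and [18, 7]
Left sorted: [17]
Right sorted: [7, 18]
Merge [17] and [7, 18]
= [7, 17, 18]


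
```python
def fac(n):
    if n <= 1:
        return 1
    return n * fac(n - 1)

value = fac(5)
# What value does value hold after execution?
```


fac(5)
= 5 * fac(4)
= 5 * 4 * fac(3)
= 5 * 4 * 3 * fac(2)
= 5 * 4 * 3 * 2 * fac(1)
= 5 * 4 * 3 * 2 * 1
= 120


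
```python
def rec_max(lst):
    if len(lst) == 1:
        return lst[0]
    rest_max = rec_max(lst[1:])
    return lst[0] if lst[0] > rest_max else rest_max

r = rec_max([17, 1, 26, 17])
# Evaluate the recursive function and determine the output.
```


rec_max([17, 1, 26, 17])
= compare 17 with rec_max([1, 26, 17])
= compare 1 with rec_max([26, 17])
= compare 26 with rec_max([17])
Base: rec_max([17]) = 17
compare 26 with 17: max = 26
compare 1 with 26: max = 26
compare 17 with 26: max = 26
= 26


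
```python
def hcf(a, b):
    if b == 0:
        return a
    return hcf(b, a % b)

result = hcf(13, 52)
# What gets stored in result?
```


hcf(13, 52)
= hcf(52, 13 % 52) = hcf(52, 13)
= hcf(13, 52 % 13) = hcf(13, 0)
b == 0, return a = 13


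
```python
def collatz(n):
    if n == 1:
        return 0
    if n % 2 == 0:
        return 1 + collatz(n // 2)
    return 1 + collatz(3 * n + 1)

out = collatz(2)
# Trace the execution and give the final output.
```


collatz(2)
2 is even -> collatz(1)
Reached 1 after 1 steps
= 1


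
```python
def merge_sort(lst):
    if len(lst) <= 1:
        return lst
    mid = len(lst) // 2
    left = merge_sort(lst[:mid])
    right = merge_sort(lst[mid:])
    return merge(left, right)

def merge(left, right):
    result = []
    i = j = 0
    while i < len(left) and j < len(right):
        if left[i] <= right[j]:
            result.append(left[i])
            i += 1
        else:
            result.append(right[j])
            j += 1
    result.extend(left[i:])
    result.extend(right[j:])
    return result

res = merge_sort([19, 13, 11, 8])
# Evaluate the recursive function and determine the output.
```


merge_sort([19, 13, 11, 8])
Split into [19, 13] and [11, 8]
Left sorted: [13, 19]
Right sorted: [8, 11]
Merge [13, 19] and [8, 11]
= [8, 11, 13, 19]


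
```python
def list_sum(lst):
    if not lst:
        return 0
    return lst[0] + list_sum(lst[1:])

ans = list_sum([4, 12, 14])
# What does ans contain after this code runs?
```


list_sum([4, 12, 14])
= 4 + list_sum([12, 14])
= 4 + 12 + list_sum([14])
= 4 + 12 + 14 + list_sum([])
= 4 + 12 + 14 + 0
= 30


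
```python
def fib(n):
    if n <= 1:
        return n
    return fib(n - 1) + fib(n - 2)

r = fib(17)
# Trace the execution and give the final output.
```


fib(17)
= fib(16) + fib(15)
= (fib(15) + fib(14)) + fib(15)
Computing bottom-up: fib(0)=0, fib(1)=1, fib(2)=1, fib(3)=2, fib(4)=3, fib(5)=5, fib(6)=8, fib(7)=13, fib(8)=21, fib(9)=34, fib(10)=55, fib(11)=89, fib(12)=144, fib(13)=233, fib(14)=377, fib(15)=610, fib(16)=987, fib(17)=1597
= 1597


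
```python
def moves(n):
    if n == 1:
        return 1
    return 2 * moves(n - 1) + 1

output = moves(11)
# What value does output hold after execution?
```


moves(11)
= 2 * moves(10) + 1
= 2 * (2 * moves(9) + 1) + 1
= 2 * (2 * (2 * moves(8) + 1) + 1) + 1
= 2 * (2 * (2 * (2 * moves(7) + 1) + 1) + 1) + 1
= 2 * (2 * (2 * (2 * (2 * moves(6) + 1) + 1) + 1) + 1) + 1
= 2 * (2 * (2 * (2 * (2 * (2 * moves(5) + 1) + 1) + 1) + 1) + 1) + 1
= 2 * (2 * (2 * (2 * (2 * (2 * (2 * moves(4) + 1) + 1) + 1) + 1) + 1) + 1) + 1
= 2 * (2 * (2 * (2 * (2 * (2 * (2 * (2 * moves(3) + 1) + 1) + 1) + 1) + 1) + 1) + 1) + 1
= 2 * (2 * (2 * (2 * (2 * (2 * (2 * (2 * (2 * moves(2) + 1) + 1) + 1) + 1) + 1) + 1) + 1) + 1) + 1
= 2 * (2 * (2 * (2 * (2 * (2 * (2 * (2 * (2 * (2 * moves(1) + 1) + 1) + 1) + 1) + 1) + 1) + 1) + 1) + 1) + 1
Now compute bottom-up:
moves(1) = 1
moves(2) = 2 * 1 + 1 = 3
moves(3) = 2 * 3 + 1 = 7
moves(4) = 2 * 7 + 1 = 15
moves(5) = 2 * 15 + 1 = 31
moves(6) = 2 * 31 + 1 = 63
moves(7) = 2 * 63 + 1 = 127
moves(8) = 2 * 127 + 1 = 255
moves(9) = 2 * 255 + 1 = 511
moves(10) = 2 * 511 + 1 = 1023
moves(11) = 2 * 1023 + 1 = 2047
= 2047


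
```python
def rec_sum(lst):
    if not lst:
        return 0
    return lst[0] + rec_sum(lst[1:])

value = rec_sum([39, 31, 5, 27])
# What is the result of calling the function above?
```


rec_sum([39, 31, 5, 27])
= 39 + rec_sum([31, 5, 27])
= 39 + 31 + rec_sum([5, 27])
= 39 + 31 + 5 + rec_sum([27])
= 39 + 31 + 5 + 27 + rec_sum([])
= 39 + 31 + 5 + 27 + 0
= 102


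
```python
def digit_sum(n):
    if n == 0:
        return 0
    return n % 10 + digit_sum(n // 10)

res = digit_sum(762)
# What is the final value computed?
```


digit_sum(762)
= 2 + digit_sum(76)
= 2 + 6 + digit_sum(7)
= 2 + 6 + 7 + digit_sum(0)
= 2 + 6 + 7 + 0
= 15


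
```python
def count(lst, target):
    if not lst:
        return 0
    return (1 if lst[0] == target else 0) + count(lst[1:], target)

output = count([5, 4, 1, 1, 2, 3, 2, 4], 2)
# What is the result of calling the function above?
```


count([5, 4, 1, 1, 2, 3, 2, 4], 2)
lst[0]=5 != 2: 0 + count([4, 1, 1, 2, 3, 2, 4], 2)
lst[0]=4 != 2: 0 + count([1, 1, 2, 3, 2, 4], 2)
lst[0]=1 != 2: 0 + count([1, 2, 3, 2, 4], 2)
lst[0]=1 != 2: 0 + count([2, 3, 2, 4], 2)
lst[0]=2 == 2: 1 + count([3, 2, 4], 2)
lst[0]=3 != 2: 0 + count([2, 4], 2)
lst[0]=2 == 2: 1 + count([4], 2)
lst[0]=4 != 2: 0 + count([], 2)
= 2


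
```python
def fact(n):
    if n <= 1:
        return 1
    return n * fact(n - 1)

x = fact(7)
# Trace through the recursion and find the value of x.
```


fact(7)
= 7 * fact(6)
= 7 * 6 * fact(5)
= 7 * 6 * 5 * fact(4)
= 7 * 6 * 5 * 4 * fact(3)
= 7 * 6 * 5 * 4 * 3 * fact(2)
= 7 * 6 * 5 * 4 * 3 * 2 * fact(1)
= 7 * 6 * 5 * 4 * 3 * 2 * 1
= 5040


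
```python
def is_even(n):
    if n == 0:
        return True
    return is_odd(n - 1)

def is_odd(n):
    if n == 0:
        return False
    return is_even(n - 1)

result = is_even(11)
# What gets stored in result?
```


is_even(11)
= is_odd(10)
= is_even(9)
= is_odd(8)
= is_even(7)
= is_odd(6)
= is_even(5)
= is_odd(4)
= is_even(3)
= is_odd(2)
= is_even(1)
= is_odd(0)
n == 0: return False
= False


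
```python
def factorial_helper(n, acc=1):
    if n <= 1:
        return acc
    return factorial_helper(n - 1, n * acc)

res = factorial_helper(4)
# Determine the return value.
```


factorial_helper(4, 1)
= factorial_helper(3, 4 * 1) = factorial_helper(3, 4)
= factorial_helper(2, 3 * 4) = factorial_helper(2, 12)
= factorial_helper(1, 2 * 12) = factorial_helper(1, 24)
n <= 1, return acc = 24


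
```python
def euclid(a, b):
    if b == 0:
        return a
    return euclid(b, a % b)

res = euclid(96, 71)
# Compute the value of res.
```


euclid(96, 71)
= euclid(71, 96 % 71) = euclid(71, 25)
= euclid(25, 71 % 25) = euclid(25, 21)
= euclid(21, 25 % 21) = euclid(21, 4)
= euclid(4, 21 % 4) = euclid(4, 1)
= euclid(1, 4 % 1) = euclid(1, 0)
b == 0, return a = 1


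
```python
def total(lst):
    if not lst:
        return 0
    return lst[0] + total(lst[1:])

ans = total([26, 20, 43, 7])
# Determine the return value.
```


total([26, 20, 43, 7])
= 26 + total([20, 43, 7])
= 26 + 20 + total([43, 7])
= 26 + 20 + 43 + total([7])
= 26 + 20 + 43 + 7 + total([])
= 26 + 20 + 43 + 7 + 0
= 96


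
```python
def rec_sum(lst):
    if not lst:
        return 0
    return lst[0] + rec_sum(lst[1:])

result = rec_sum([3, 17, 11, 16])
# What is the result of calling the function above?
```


rec_sum([3, 17, 11, 16])
= 3 + rec_sum([17, 11, 16])
= 3 + 17 + rec_sum([11, 16])
= 3 + 17 + 11 + rec_sum([16])
= 3 + 17 + 11 + 16 + rec_sum([])
= 3 + 17 + 11 + 16 + 0
= 47


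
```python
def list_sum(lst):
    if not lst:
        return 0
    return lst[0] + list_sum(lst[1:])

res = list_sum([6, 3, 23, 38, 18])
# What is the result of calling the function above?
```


list_sum([6, 3, 23, 38, 18])
= 6 + list_sum([3, 23, 38, 18])
= 6 + 3 + list_sum([23, 38, 18])
= 6 + 3 + 23 + list_sum([38, 18])
= 6 + 3 + 23 + 38 + list_sum([18])
= 6 + 3 + 23 + 38 + 18 + list_sum([])
= 6 + 3 + 23 + 38 + 18 + 0
= 88


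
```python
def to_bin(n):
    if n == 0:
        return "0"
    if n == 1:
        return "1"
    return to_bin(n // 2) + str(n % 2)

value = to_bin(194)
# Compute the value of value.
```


to_bin(194)
= to_bin(97) + "0"
= to_bin(48) + "1" + "0"
= to_bin(24) + "0" + "1" + "0"
= to_bin(12) + "0" + "0" + "1" + "0"
= to_bin(6) + "0" + "0" + "0" + "1" + "0"
= to_bin(3) + "0" + "0" + "0" + "0" + "1" + "0"
= to_bin(1) + "1" + "0" + "0" + "0" + "0" + "1" + "0"
= "1" + "1" + "0" + "0" + "0" + "0" + "1" + "0"
= "11000010"


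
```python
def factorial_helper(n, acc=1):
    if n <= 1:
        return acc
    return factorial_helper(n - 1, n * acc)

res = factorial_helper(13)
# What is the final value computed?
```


factorial_helper(13, 1)
= factorial_helper(12, 13 * 1) = factorial_helper(12, 13)
= factorial_helper(11, 12 * 13) = factorial_helper(11, 156)
= factorial_helper(10, 11 * 156) = factorial_helper(10, 1716)
= factorial_helper(9, 10 * 1716) = factorial_helper(9, 17160)
= factorial_helper(8, 9 * 17160) = factorial_helper(8, 154440)
= factorial_helper(7, 8 * 154440) = factorial_helper(7, 1235520)
= factorial_helper(6, 7 * 1235520) = factorial_helper(6, 8648640)
= factorial_helper(5, 6 * 8648640) = factorial_helper(5, 51891840)
= factorial_helper(4, 5 * 51891840) = factorial_helper(4, 259459200)
= factorial_helper(3, 4 * 259459200) = factorial_helper(3, 1037836800)
= factorial_helper(2, 3 * 1037836800) = factorial_helper(2, 3113510400)
= factorial_helper(1, 2 * 3113510400) = factorial_helper(1, 6227020800)
n <= 1, return acc = 6227020800


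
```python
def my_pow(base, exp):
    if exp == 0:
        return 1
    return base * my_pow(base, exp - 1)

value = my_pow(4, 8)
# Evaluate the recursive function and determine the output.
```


my_pow(4, 8)
= 4 * my_pow(4, 7)
= 4 * 4 * my_pow(4, 6)
= 4 * 4 * 4 * my_pow(4, 5)
= 4 * 4 * 4 * 4 * my_pow(4, 4)
= 4 * 4 * 4 * 4 * 4 * my_pow(4, 3)
= 4 * 4 * 4 * 4 * 4 * 4 * my_pow(4, 2)
= 4 * 4 * 4 * 4 * 4 * 4 * 4 * my_pow(4, 1)
= 4 * 4 * 4 * 4 * 4 * 4 * 4 * 4 * my_pow(4, 0)
= 4 * 4 * 4 * 4 * 4 * 4 * 4 * 4 * 1
= 65536


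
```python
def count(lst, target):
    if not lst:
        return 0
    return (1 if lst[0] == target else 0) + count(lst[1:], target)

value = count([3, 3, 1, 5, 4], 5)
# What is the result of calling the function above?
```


count([3, 3, 1, 5, 4], 5)
lst[0]=3 != 5: 0 + count([3, 1, 5, 4], 5)
lst[0]=3 != 5: 0 + count([1, 5, 4], 5)
lst[0]=1 != 5: 0 + count([5, 4], 5)
lst[0]=5 == 5: 1 + count([4], 5)
lst[0]=4 != 5: 0 + count([], 5)
= 1


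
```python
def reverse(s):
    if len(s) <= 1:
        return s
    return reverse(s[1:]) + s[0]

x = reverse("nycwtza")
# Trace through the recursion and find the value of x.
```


reverse("nycwtza")
= reverse("ycwtza") + "n"
= reverse("cwtza") + "y" + "n"
= reverse("wtza") + "c" + "y" + "n"
= reverse("tza") + "w" + "c" + "y" + "n"
= reverse("za") + "t" + "w" + "c" + "y" + "n"
= reverse("a") + "z" + "t" + "w" + "c" + "y" + "n"
= "a" + "z" + "t" + "w" + "c" + "y" + "n"
= "aztwcyn"


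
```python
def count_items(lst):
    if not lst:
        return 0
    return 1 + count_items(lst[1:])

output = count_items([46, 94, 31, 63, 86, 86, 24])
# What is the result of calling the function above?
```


count_items([46, 94, 31, 63, 86, 86, 24])
= 1 + count_items([94, 31, 63, 86, 86, 24])
= 1 + 1 + count_items([31, 63, 86, 86, 24])
= 1 + 1 + 1 + count_items([63, 86, 86, 24])
= 1 + 1 + 1 + 1 + count_items([86, 86, 24])
= 1 + 1 + 1 + 1 + 1 + count_items([86, 24])
= 1 + 1 + 1 + 1 + 1 + 1 + count_items([24])
= 1 + 1 + 1 + 1 + 1 + 1 + 1 + count_items([])
= 1 + 1 + 1 + 1 + 1 + 1 + 1 + 0
= 7


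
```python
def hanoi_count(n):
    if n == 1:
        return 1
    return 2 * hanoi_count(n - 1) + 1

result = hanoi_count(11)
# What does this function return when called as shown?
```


hanoi_count(11)
= 2 * hanoi_count(10) + 1
= 2 * (2 * hanoi_count(9) + 1) + 1
= 2 * (2 * (2 * hanoi_count(8) + 1) + 1) + 1
= 2 * (2 * (2 * (2 * hanoi_count(7) + 1) + 1) + 1) + 1
= 2 * (2 * (2 * (2 * (2 * hanoi_count(6) + 1) + 1) + 1) + 1) + 1
= 2 * (2 * (2 * (2 * (2 * (2 * hanoi_count(5) + 1) + 1) + 1) + 1) + 1) + 1
= 2 * (2 * (2 * (2 * (2 * (2 * (2 * hanoi_count(4) + 1) + 1) + 1) + 1) + 1) + 1) + 1
= 2 * (2 * (2 * (2 * (2 * (2 * (2 * (2 * hanoi_count(3) + 1) + 1) + 1) + 1) + 1) + 1) + 1) + 1
= 2 * (2 * (2 * (2 * (2 * (2 * (2 * (2 * (2 * hanoi_count(2) + 1) + 1) + 1) + 1) + 1) + 1) + 1) + 1) + 1
= 2 * (2 * (2 * (2 * (2 * (2 * (2 * (2 * (2 * (2 * hanoi_count(1) + 1) + 1) + 1) + 1) + 1) + 1) + 1) + 1) + 1) + 1
Now compute bottom-up:
hanoi_count(1) = 1
hanoi_count(2) = 2 * 1 + 1 = 3
hanoi_count(3) = 2 * 3 + 1 = 7
hanoi_count(4) = 2 * 7 + 1 = 15
hanoi_count(5) = 2 * 15 + 1 = 31
hanoi_count(6) = 2 * 31 + 1 = 63
hanoi_count(7) = 2 * 63 + 1 = 127
hanoi_count(8) = 2 * 127 + 1 = 255
hanoi_count(9) = 2 * 255 + 1 = 511
hanoi_count(10) = 2 * 511 + 1 = 1023
hanoi_count(11) = 2 * 1023 + 1 = 2047
= 2047


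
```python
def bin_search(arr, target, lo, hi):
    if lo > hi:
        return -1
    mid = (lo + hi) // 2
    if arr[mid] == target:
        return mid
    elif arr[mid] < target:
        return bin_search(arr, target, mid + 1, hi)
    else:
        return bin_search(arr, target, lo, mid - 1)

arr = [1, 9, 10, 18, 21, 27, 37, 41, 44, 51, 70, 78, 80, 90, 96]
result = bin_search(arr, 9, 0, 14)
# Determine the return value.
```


bin_search(arr, 9, 0, 14)
lo=0, hi=14, mid=7, arr[mid]=41
41 > 9, search left half
lo=0, hi=6, mid=3, arr[mid]=18
18 > 9, search left half
lo=0, hi=2, mid=1, arr[mid]=9
arr[1] == 9, found at index 1
= 1


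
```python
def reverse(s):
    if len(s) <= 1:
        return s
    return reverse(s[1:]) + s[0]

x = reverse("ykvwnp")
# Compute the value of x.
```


reverse("ykvwnp")
= reverse("kvwnp") + "y"
= reverse("vwnp") + "k" + "y"
= reverse("wnp") + "v" + "k" + "y"
= reverse("np") + "w" + "v" + "k" + "y"
= reverse("p") + "n" + "w" + "v" + "k" + "y"
= "p" + "n" + "w" + "v" + "k" + "y"
= "pnwvky"


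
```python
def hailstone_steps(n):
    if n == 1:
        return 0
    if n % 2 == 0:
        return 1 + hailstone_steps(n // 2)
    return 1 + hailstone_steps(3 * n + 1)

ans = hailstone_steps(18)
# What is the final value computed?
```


hailstone_steps(18)
18 is even -> hailstone_steps(9)
9 is odd -> 3*9+1 = 28 -> hailstone_steps(28)
28 is even -> hailstone_steps(14)
14 is even -> hailstone_steps(7)
7 is odd -> 3*7+1 = 22 -> hailstone_steps(22)
22 is even -> hailstone_steps(11)
11 is odd -> 3*11+1 = 34 -> hailstone_steps(34)
34 is even -> hailstone_steps(17)
17 is odd -> 3*17+1 = 52 -> hailstone_steps(52)
52 is even -> hailstone_steps(26)
26 is even -> hailstone_steps(13)
13 is odd -> 3*13+1 = 40 -> hailstone_steps(40)
40 is even -> hailstone_steps(20)
20 is even -> hailstone_steps(10)
10 is even -> hailstone_steps(5)
5 is odd -> 3*5+1 = 16 -> hailstone_steps(16)
16 is even -> hailstone_steps(8)
8 is even -> hailstone_steps(4)
4 is even -> hailstone_steps(2)
2 is even -> hailstone_steps(1)
Reached 1 after 20 steps
= 20


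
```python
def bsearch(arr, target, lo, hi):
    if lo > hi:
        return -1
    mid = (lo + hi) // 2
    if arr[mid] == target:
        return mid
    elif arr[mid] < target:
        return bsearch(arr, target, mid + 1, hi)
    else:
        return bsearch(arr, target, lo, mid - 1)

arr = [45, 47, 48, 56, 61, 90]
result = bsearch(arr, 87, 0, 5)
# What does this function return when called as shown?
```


bsearch(arr, 87, 0, 5)
lo=0, hi=5, mid=2, arr[mid]=48
48 < 87, search right half
lo=3, hi=5, mid=4, arr[mid]=61
61 < 87, search right half
lo=5, hi=5, mid=5, arr[mid]=90
90 > 87, search left half
lo > hi, target not found, return -1
= -1


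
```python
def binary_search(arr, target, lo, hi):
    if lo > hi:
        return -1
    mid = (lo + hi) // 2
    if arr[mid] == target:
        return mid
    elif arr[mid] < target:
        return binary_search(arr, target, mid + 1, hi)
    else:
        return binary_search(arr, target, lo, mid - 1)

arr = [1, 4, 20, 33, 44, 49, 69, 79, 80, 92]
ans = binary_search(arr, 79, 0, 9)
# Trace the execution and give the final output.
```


binary_search(arr, 79, 0, 9)
lo=0, hi=9, mid=4, arr[mid]=44
44 < 79, search right half
lo=5, hi=9, mid=7, arr[mid]=79
arr[7] == 79, found at index 7
= 7


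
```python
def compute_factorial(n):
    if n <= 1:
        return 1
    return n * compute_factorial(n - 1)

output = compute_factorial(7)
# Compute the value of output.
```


compute_factorial(7)
= 7 * compute_factorial(6)
= 7 * 6 * compute_factorial(5)
= 7 * 6 * 5 * compute_factorial(4)
= 7 * 6 * 5 * 4 * compute_factorial(3)
= 7 * 6 * 5 * 4 * 3 * compute_factorial(2)
= 7 * 6 * 5 * 4 * 3 * 2 * compute_factorial(1)
= 7 * 6 * 5 * 4 * 3 * 2 * 1
= 5040


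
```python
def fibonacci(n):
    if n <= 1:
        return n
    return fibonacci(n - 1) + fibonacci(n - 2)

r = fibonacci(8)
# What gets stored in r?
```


fibonacci(8)
= fibonacci(7) + fibonacci(6)
= (fibonacci(6) + fibonacci(5)) + fibonacci(6)
Computing bottom-up: fibonacci(0)=0, fibonacci(1)=1, fibonacci(2)=1, fibonacci(3)=2, fibonacci(4)=3, fibonacci(5)=5, fibonacci(6)=8, fibonacci(7)=13, fibonacci(8)=21
= 21


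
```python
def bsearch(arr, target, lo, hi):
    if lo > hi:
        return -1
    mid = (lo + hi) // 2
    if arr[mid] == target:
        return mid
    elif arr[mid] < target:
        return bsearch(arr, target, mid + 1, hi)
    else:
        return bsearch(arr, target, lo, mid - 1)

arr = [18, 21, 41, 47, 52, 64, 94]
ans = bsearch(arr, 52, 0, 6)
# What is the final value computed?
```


bsearch(arr, 52, 0, 6)
lo=0, hi=6, mid=3, arr[mid]=47
47 < 52, search right half
lo=4, hi=6, mid=5, arr[mid]=64
64 > 52, search left half
lo=4, hi=4, mid=4, arr[mid]=52
arr[4] == 52, found at index 4
= 4


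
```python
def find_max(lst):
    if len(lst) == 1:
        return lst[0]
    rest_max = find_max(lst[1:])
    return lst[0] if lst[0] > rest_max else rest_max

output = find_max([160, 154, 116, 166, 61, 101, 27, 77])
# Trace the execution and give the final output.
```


find_max([160, 154, 116, 166, 61, 101, 27, 77])
= compare 160 with find_max([154, 116, 166, 61, 101, 27, 77])
= compare 154 with find_max([116, 166, 61, 101, 27, 77])
= compare 116 with find_max([166, 61, 101, 27, 77])
= compare 166 with find_max([61, 101, 27, 77])
= compare 61 with find_max([101, 27, 77])
= compare 101 with find_max([27, 77])
= compare 27 with find_max([77])
Base: find_max([77]) = 77
compare 27 with 77: max = 77
compare 101 with 77: max = 101
compare 61 with 101: max = 101
compare 166 with 101: max = 166
compare 116 with 166: max = 166
compare 154 with 166: max = 166
compare 160 with 166: max = 166
= 166


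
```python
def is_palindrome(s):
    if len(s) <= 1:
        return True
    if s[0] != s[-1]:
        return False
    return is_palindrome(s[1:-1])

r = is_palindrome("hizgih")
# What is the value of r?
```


is_palindrome("hizgih")
"hizgih": s[0]='h' == s[-1]='h' -> is_palindrome("izgi")
"izgi": s[0]='i' == s[-1]='i' -> is_palindrome("zg")
"zg": s[0]='z' != s[-1]='g' -> False
= False


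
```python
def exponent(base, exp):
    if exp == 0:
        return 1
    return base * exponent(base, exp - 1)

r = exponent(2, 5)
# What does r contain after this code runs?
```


exponent(2, 5)
= 2 * exponent(2, 4)
= 2 * 2 * exponent(2, 3)
= 2 * 2 * 2 * exponent(2, 2)
= 2 * 2 * 2 * 2 * exponent(2, 1)
= 2 * 2 * 2 * 2 * 2 * exponent(2, 0)
= 2 * 2 * 2 * 2 * 2 * 1
= 32


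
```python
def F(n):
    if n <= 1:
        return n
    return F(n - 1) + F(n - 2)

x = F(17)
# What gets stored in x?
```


F(17)
= F(16) + F(15)
= (F(15) + F(14)) + F(15)
Computing bottom-up: F(0)=0, F(1)=1, F(2)=1, F(3)=2, F(4)=3, F(5)=5, F(6)=8, F(7)=13, F(8)=21, F(9)=34, F(10)=55, F(11)=89, F(12)=144, F(13)=233, F(14)=377, F(15)=610, F(16)=987, F(17)=1597
= 1597


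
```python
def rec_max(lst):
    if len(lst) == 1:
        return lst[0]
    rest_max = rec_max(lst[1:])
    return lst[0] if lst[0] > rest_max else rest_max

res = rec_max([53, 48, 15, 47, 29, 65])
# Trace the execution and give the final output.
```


rec_max([53, 48, 15, 47, 29, 65])
= compare 53 with rec_max([48, 15, 47, 29, 65])
= compare 48 with rec_max([15, 47, 29, 65])
= compare 15 with rec_max([47, 29, 65])
= compare 47 with rec_max([29, 65])
= compare 29 with rec_max([65])
Base: rec_max([65]) = 65
compare 29 with 65: max = 65
compare 47 with 65: max = 65
compare 15 with 65: max = 65
compare 48 with 65: max = 65
compare 53 with 65: max = 65
= 65


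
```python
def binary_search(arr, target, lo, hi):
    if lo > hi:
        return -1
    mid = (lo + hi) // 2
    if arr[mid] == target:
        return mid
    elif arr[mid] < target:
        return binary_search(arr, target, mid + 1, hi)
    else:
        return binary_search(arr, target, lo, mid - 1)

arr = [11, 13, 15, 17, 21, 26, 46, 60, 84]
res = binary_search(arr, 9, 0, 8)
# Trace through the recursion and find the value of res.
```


binary_search(arr, 9, 0, 8)
lo=0, hi=8, mid=4, arr[mid]=21
21 > 9, search left half
lo=0, hi=3, mid=1, arr[mid]=13
13 > 9, search left half
lo=0, hi=0, mid=0, arr[mid]=11
11 > 9, search left half
lo > hi, target not found, return -1
= -1


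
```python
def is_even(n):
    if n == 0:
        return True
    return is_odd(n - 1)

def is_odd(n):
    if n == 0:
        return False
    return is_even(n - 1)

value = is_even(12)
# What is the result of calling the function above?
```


is_even(12)
= is_odd(11)
= is_even(10)
= is_odd(9)
= is_even(8)
= is_odd(7)
= is_even(6)
= is_odd(5)
= is_even(4)
= is_odd(3)
= is_even(2)
= is_odd(1)
= is_even(0)
n == 0: return True
= True


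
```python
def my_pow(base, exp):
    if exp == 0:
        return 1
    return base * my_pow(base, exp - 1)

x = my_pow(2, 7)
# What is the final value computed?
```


my_pow(2, 7)
= 2 * my_pow(2, 6)
= 2 * 2 * my_pow(2, 5)
= 2 * 2 * 2 * my_pow(2, 4)
= 2 * 2 * 2 * 2 * my_pow(2, 3)
= 2 * 2 * 2 * 2 * 2 * my_pow(2, 2)
= 2 * 2 * 2 * 2 * 2 * 2 * my_pow(2, 1)
= 2 * 2 * 2 * 2 * 2 * 2 * 2 * my_pow(2, 0)
= 2 * 2 * 2 * 2 * 2 * 2 * 2 * 1
= 128


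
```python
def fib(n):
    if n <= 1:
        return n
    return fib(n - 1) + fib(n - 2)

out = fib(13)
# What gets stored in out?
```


fib(13)
= fib(12) + fib(11)
= (fib(11) + fib(10)) + fib(11)
Computing bottom-up: fib(0)=0, fib(1)=1, fib(2)=1, fib(3)=2, fib(4)=3, fib(5)=5, fib(6)=8, fib(7)=13, fib(8)=21, fib(9)=34, fib(10)=55, fib(11)=89, fib(12)=144, fib(13)=233
= 233


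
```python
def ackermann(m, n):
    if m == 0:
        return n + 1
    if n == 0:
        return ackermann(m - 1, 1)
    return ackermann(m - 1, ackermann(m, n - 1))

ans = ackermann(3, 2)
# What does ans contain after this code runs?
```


ackermann(3, 2)
= ackermann(2, ackermann(3, 1))
First compute ackermann(3, 1) = 13
= ackermann(2, 13)
= 29


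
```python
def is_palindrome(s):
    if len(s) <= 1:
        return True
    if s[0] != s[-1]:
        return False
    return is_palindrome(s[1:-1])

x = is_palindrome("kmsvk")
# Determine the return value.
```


is_palindrome("kmsvk")
"kmsvk": s[0]='k' == s[-1]='k' -> is_palindrome("msv")
"msv": s[0]='m' != s[-1]='v' -> False
= False


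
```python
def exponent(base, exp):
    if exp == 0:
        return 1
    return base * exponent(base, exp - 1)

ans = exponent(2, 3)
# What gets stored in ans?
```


exponent(2, 3)
= 2 * exponent(2, 2)
= 2 * 2 * exponent(2, 1)
= 2 * 2 * 2 * exponent(2, 0)
= 2 * 2 * 2 * 1
= 8


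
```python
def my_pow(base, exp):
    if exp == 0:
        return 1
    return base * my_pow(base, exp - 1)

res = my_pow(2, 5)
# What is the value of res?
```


my_pow(2, 5)
= 2 * my_pow(2, 4)
= 2 * 2 * my_pow(2, 3)
= 2 * 2 * 2 * my_pow(2, 2)
= 2 * 2 * 2 * 2 * my_pow(2, 1)
= 2 * 2 * 2 * 2 * 2 * my_pow(2, 0)
= 2 * 2 * 2 * 2 * 2 * 1
= 32


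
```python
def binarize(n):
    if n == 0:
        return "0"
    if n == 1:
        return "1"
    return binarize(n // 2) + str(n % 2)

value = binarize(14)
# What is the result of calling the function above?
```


binarize(14)
= binarize(7) + "0"
= binarize(3) + "1" + "0"
= binarize(1) + "1" + "1" + "0"
= "1" + "1" + "1" + "0"
= "1110"


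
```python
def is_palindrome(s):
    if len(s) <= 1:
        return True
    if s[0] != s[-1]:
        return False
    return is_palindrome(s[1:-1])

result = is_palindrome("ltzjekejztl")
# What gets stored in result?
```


is_palindrome("ltzjekejztl")
"ltzjekejztl": s[0]='l' == s[-1]='l' -> is_palindrome("tzjekejzt")
"tzjekejzt": s[0]='t' == s[-1]='t' -> is_palindrome("zjekejz")
"zjekejz": s[0]='z' == s[-1]='z' -> is_palindrome("jekej")
"jekej": s[0]='j' == s[-1]='j' -> is_palindrome("eke")
"eke": s[0]='e' == s[-1]='e' -> is_palindrome("k")
"k": len <= 1 -> True
= True


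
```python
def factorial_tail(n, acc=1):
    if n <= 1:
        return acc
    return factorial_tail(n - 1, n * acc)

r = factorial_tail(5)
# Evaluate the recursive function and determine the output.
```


factorial_tail(5, 1)
= factorial_tail(4, 5 * 1) = factorial_tail(4, 5)
= factorial_tail(3, 4 * 5) = factorial_tail(3, 20)
= factorial_tail(2, 3 * 20) = factorial_tail(2, 60)
= factorial_tail(1, 2 * 60) = factorial_tail(1, 120)
n <= 1, return acc = 120


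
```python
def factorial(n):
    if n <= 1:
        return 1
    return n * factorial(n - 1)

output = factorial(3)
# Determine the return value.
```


factorial(3)
= 3 * factorial(2)
= 3 * 2 * factorial(1)
= 3 * 2 * 1
= 6


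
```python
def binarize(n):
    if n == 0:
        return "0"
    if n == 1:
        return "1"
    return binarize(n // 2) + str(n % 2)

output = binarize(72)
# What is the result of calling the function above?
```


binarize(72)
= binarize(36) + "0"
= binarize(18) + "0" + "0"
= binarize(9) + "0" + "0" + "0"
= binarize(4) + "1" + "0" + "0" + "0"
= binarize(2) + "0" + "1" + "0" + "0" + "0"
= binarize(1) + "0" + "0" + "1" + "0" + "0" + "0"
= "1" + "0" + "0" + "1" + "0" + "0" + "0"
= "1001000"


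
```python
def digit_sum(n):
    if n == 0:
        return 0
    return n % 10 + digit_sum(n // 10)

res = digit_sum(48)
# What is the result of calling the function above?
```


digit_sum(48)
= 8 + digit_sum(4)
= 8 + 4 + digit_sum(0)
= 8 + 4 + 0
= 12


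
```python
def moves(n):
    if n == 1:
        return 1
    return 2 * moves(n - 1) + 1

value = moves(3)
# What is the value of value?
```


moves(3)
= 2 * moves(2) + 1
= 2 * (2 * moves(1) + 1) + 1
Now compute bottom-up:
moves(1) = 1
moves(2) = 2 * 1 + 1 = 3
moves(3) = 2 * 3 + 1 = 7
= 7


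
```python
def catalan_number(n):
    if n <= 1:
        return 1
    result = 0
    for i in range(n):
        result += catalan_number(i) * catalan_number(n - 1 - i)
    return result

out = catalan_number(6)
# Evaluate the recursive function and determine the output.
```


catalan_number(6)
= sum of catalan_number(i) * catalan_number(6-1-i) for i in 0..5
First compute sub-values bottom-up:
  catalan_number(0) = 1, catalan_number(1) = 1
  catalan_number(2) = 1*1 + 1*1 = 2
  catalan_number(3) = 1*2 + 1*1 + 2*1 = 5
  catalan_number(4) = 1*5 + 1*2 + 2*1 + 5*1 = 14
  catalan_number(5) = 1*14 + 1*5 + 2*2 + 5*1 + 14*1 = 42
Now catalan_number(6):
  catalan_number(0)*catalan_number(5) = 1*42 = 42
  catalan_number(1)*catalan_number(4) = 1*14 = 14
  catalan_number(2)*catalan_number(3) = 2*5 = 10
  catalan_number(3)*catalan_number(2) = 5*2 = 10
  catalan_number(4)*catalan_number(1) = 14*1 = 14
  catalan_number(5)*catalan_number(0) = 42*1 = 42
= 42 + 14 + 10 + 10 + 14 + 42
= 132


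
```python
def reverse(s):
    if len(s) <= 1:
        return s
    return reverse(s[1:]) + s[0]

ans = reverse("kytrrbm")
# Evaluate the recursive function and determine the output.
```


reverse("kytrrbm")
= reverse("ytrrbm") + "k"
= reverse("trrbm") + "y" + "k"
= reverse("rrbm") + "t" + "y" + "k"
= reverse("rbm") + "r" + "t" + "y" + "k"
= reverse("bm") + "r" + "r" + "t" + "y" + "k"
= reverse("m") + "b" + "r" + "r" + "t" + "y" + "k"
= "m" + "b" + "r" + "r" + "t" + "y" + "k"
= "mbrrtyk"


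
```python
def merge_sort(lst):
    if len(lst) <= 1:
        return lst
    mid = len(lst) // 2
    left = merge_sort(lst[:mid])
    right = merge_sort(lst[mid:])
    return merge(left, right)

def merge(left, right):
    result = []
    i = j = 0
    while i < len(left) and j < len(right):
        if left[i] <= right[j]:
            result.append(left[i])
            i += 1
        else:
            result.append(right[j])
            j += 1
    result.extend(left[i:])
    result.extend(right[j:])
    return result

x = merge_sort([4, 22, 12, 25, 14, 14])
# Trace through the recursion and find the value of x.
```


merge_sort([4, 22, 12, 25, 14, 14])
Split into [4, 22, 12] and [25, 14, 14]
Left sorted: [4, 12, 22]
Right sorted: [14, 14, 25]
Merge [4, 12, 22] and [14, 14, 25]
= [4, 12, 14, 14, 22, 25]
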